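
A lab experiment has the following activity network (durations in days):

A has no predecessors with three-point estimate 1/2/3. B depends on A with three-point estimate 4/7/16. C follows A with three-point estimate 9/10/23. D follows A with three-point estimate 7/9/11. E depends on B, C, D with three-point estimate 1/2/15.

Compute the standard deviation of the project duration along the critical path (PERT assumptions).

3.32 days

te_A = (1 + 4·2 + 3)/6 = 12/6 = 2; σ²_A = ((3−1)/6)² = 0.111
te_B = (4 + 4·7 + 16)/6 = 48/6 = 8; σ²_B = ((16−4)/6)² = 4.000
te_C = (9 + 4·10 + 23)/6 = 72/6 = 12; σ²_C = ((23−9)/6)² = 5.444
te_D = (7 + 4·9 + 11)/6 = 54/6 = 9; σ²_D = ((11−7)/6)² = 0.444
te_E = (1 + 4·2 + 15)/6 = 24/6 = 4; σ²_E = ((15−1)/6)² = 5.444

Forward pass:
ES_A = 0; EF_A = 2
ES_B = 2; EF_B = 2+8 = 10
ES_C = 2; EF_C = 2+12 = 14
ES_D = 2; EF_D = 2+9 = 11
ES_E = max(EF_B=10, EF_C=14, EF_D=11) = 14; EF_E = 14+4 = 18
Expected project duration μ = 18 days. Critical path: A → C → E.

Variance along critical path = 0.111 + 5.444 + 5.444 = 11.000
σ = √11.000 = 3.317 days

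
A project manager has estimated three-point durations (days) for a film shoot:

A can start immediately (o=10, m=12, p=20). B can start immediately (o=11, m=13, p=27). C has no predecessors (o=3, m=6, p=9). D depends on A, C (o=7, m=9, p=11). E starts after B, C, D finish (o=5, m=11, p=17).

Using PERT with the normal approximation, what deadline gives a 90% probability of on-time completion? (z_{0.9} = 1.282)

te_A = (10 + 4·12 + 20)/6 = 78/6 = 13; σ²_A = ((20−10)/6)² = 2.778
te_B = (11 + 4·13 + 27)/6 = 90/6 = 15; σ²_B = ((27−11)/6)² = 7.111
te_C = (3 + 4·6 + 9)/6 = 36/6 = 6; σ²_C = ((9−3)/6)² = 1.000
te_D = (7 + 4·9 + 11)/6 = 54/6 = 9; σ²_D = ((11−7)/6)² = 0.444
te_E = (5 + 4·11 + 17)/6 = 66/6 = 11; σ²_E = ((17−5)/6)² = 4.000

Forward pass:
ES_A = 0; EF_A = 13
ES_B = 0; EF_B = 15
ES_C = 0; EF_C = 6
ES_D = max(EF_A=13, EF_C=6) = 13; EF_D = 13+9 = 22
ES_E = max(EF_B=15, EF_C=6, EF_D=22) = 22; EF_E = 22+11 = 33
Expected project duration μ = 33 days. Critical path: A → D → E.

Variance along critical path = 2.778 + 0.444 + 4.000 = 7.222; σ = 2.687 days.
D = μ + z·σ = 33 + 1.282·2.687 = 36.4 days

36.4 days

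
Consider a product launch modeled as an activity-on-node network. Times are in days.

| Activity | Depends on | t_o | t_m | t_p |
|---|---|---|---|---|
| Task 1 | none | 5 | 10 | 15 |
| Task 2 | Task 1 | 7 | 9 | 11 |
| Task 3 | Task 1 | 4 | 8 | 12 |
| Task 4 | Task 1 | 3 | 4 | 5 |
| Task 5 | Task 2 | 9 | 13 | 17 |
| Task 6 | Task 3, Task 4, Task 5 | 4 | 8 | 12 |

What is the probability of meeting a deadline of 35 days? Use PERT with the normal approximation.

te_Task 1 = (5 + 4·10 + 15)/6 = 60/6 = 10; σ²_Task 1 = ((15−5)/6)² = 2.778
te_Task 2 = (7 + 4·9 + 11)/6 = 54/6 = 9; σ²_Task 2 = ((11−7)/6)² = 0.444
te_Task 3 = (4 + 4·8 + 12)/6 = 48/6 = 8; σ²_Task 3 = ((12−4)/6)² = 1.778
te_Task 4 = (3 + 4·4 + 5)/6 = 24/6 = 4; σ²_Task 4 = ((5−3)/6)² = 0.111
te_Task 5 = (9 + 4·13 + 17)/6 = 78/6 = 13; σ²_Task 5 = ((17−9)/6)² = 1.778
te_Task 6 = (4 + 4·8 + 12)/6 = 48/6 = 8; σ²_Task 6 = ((12−4)/6)² = 1.778

Forward pass:
ES_Task 1 = 0; EF_Task 1 = 10
ES_Task 2 = 10; EF_Task 2 = 10+9 = 19
ES_Task 3 = 10; EF_Task 3 = 10+8 = 18
ES_Task 4 = 10; EF_Task 4 = 10+4 = 14
ES_Task 5 = 19; EF_Task 5 = 19+13 = 32
ES_Task 6 = max(EF_Task 3=18, EF_Task 4=14, EF_Task 5=32) = 32; EF_Task 6 = 32+8 = 40
Expected project duration μ = 40 days. Critical path: Task 1 → Task 2 → Task 5 → Task 6.

Variance along critical path = 2.778 + 0.444 + 1.778 + 1.778 = 6.778; σ = √6.778 = 2.603 days.
Z = (35 − 40) / 2.603 = -1.921
P(T ≤ 35) = Φ(-1.921) ≈ 0.027

0.027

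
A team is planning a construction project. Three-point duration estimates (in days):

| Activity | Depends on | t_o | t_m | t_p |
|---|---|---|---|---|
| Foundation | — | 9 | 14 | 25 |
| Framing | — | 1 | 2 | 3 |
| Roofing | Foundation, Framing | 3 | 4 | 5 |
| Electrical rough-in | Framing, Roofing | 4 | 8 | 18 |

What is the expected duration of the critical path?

28 days

te_Foundation = (9 + 4·14 + 25)/6 = 90/6 = 15
te_Framing = (1 + 4·2 + 3)/6 = 12/6 = 2
te_Roofing = (3 + 4·4 + 5)/6 = 24/6 = 4
te_Electrical rough-in = (4 + 4·8 + 18)/6 = 54/6 = 9

Forward pass:
ES_Foundation = 0; EF_Foundation = 15
ES_Framing = 0; EF_Framing = 2
ES_Roofing = max(EF_Foundation=15, EF_Framing=2) = 15; EF_Roofing = 15+4 = 19
ES_Electrical rough-in = max(EF_Framing=2, EF_Roofing=19) = 19; EF_Electrical rough-in = 19+9 = 28
Expected project duration μ = 28 days. Critical path: Foundation → Roofing → Electrical rough-in.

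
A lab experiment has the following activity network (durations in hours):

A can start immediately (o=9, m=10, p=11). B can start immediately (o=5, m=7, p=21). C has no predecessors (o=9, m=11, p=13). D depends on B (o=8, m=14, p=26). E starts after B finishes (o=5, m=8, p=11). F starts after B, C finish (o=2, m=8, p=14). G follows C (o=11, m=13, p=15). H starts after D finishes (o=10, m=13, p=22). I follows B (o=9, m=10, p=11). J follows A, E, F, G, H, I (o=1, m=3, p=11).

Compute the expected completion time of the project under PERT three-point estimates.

te_A = (9 + 4·10 + 11)/6 = 60/6 = 10
te_B = (5 + 4·7 + 21)/6 = 54/6 = 9
te_C = (9 + 4·11 + 13)/6 = 66/6 = 11
te_D = (8 + 4·14 + 26)/6 = 90/6 = 15
te_E = (5 + 4·8 + 11)/6 = 48/6 = 8
te_F = (2 + 4·8 + 14)/6 = 48/6 = 8
te_G = (11 + 4·13 + 15)/6 = 78/6 = 13
te_H = (10 + 4·13 + 22)/6 = 84/6 = 14
te_I = (9 + 4·10 + 11)/6 = 60/6 = 10
te_J = (1 + 4·3 + 11)/6 = 24/6 = 4

Forward pass:
ES_A = 0; EF_A = 10
ES_B = 0; EF_B = 9
ES_C = 0; EF_C = 11
ES_D = 9; EF_D = 9+15 = 24
ES_E = 9; EF_E = 9+8 = 17
ES_F = max(EF_B=9, EF_C=11) = 11; EF_F = 11+8 = 19
ES_G = 11; EF_G = 11+13 = 24
ES_H = 24; EF_H = 24+14 = 38
ES_I = 9; EF_I = 9+10 = 19
ES_J = max(EF_A=10, EF_E=17, EF_F=19, EF_G=24, EF_H=38, EF_I=19) = 38; EF_J = 38+4 = 42
Expected project duration μ = 42 hours. Critical path: B → D → H → J.

42 hours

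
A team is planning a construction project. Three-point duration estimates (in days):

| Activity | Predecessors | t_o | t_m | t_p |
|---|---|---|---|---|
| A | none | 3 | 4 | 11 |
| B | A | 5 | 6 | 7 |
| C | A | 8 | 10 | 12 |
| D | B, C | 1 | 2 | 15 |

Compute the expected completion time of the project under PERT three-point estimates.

te_A = (3 + 4·4 + 11)/6 = 30/6 = 5
te_B = (5 + 4·6 + 7)/6 = 36/6 = 6
te_C = (8 + 4·10 + 12)/6 = 60/6 = 10
te_D = (1 + 4·2 + 15)/6 = 24/6 = 4

Forward pass:
ES_A = 0; EF_A = 5
ES_B = 5; EF_B = 5+6 = 11
ES_C = 5; EF_C = 5+10 = 15
ES_D = max(EF_B=11, EF_C=15) = 15; EF_D = 15+4 = 19
Expected project duration μ = 19 days. Critical path: A → C → D.

19 days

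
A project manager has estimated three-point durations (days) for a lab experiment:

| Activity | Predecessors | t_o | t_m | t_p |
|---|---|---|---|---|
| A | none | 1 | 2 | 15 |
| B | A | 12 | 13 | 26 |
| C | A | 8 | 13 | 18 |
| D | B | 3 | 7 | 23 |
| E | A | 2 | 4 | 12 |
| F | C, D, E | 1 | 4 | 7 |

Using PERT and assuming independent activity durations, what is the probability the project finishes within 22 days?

te_A = (1 + 4·2 + 15)/6 = 24/6 = 4; σ²_A = ((15−1)/6)² = 5.444
te_B = (12 + 4·13 + 26)/6 = 90/6 = 15; σ²_B = ((26−12)/6)² = 5.444
te_C = (8 + 4·13 + 18)/6 = 78/6 = 13; σ²_C = ((18−8)/6)² = 2.778
te_D = (3 + 4·7 + 23)/6 = 54/6 = 9; σ²_D = ((23−3)/6)² = 11.111
te_E = (2 + 4·4 + 12)/6 = 30/6 = 5; σ²_E = ((12−2)/6)² = 2.778
te_F = (1 + 4·4 + 7)/6 = 24/6 = 4; σ²_F = ((7−1)/6)² = 1.000

Forward pass:
ES_A = 0; EF_A = 4
ES_B = 4; EF_B = 4+15 = 19
ES_C = 4; EF_C = 4+13 = 17
ES_D = 19; EF_D = 19+9 = 28
ES_E = 4; EF_E = 4+5 = 9
ES_F = max(EF_C=17, EF_D=28, EF_E=9) = 28; EF_F = 28+4 = 32
Expected project duration μ = 32 days. Critical path: A → B → D → F.

Variance along critical path = 5.444 + 5.444 + 11.111 + 1.000 = 23.000; σ = √23.000 = 4.796 days.
Z = (22 − 32) / 4.796 = -2.085
P(T ≤ 22) = Φ(-2.085) ≈ 0.019

0.019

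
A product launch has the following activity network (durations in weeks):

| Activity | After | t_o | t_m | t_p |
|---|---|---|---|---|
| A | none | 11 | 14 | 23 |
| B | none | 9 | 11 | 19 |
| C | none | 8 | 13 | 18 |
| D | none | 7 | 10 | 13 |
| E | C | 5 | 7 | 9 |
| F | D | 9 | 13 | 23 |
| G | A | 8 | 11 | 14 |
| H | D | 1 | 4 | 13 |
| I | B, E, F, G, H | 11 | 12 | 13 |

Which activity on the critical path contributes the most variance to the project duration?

te_A = (11 + 4·14 + 23)/6 = 90/6 = 15; σ²_A = ((23−11)/6)² = 4.000
te_B = (9 + 4·11 + 19)/6 = 72/6 = 12; σ²_B = ((19−9)/6)² = 2.778
te_C = (8 + 4·13 + 18)/6 = 78/6 = 13; σ²_C = ((18−8)/6)² = 2.778
te_D = (7 + 4·10 + 13)/6 = 60/6 = 10; σ²_D = ((13−7)/6)² = 1.000
te_E = (5 + 4·7 + 9)/6 = 42/6 = 7; σ²_E = ((9−5)/6)² = 0.444
te_F = (9 + 4·13 + 23)/6 = 84/6 = 14; σ²_F = ((23−9)/6)² = 5.444
te_G = (8 + 4·11 + 14)/6 = 66/6 = 11; σ²_G = ((14−8)/6)² = 1.000
te_H = (1 + 4·4 + 13)/6 = 30/6 = 5; σ²_H = ((13−1)/6)² = 4.000
te_I = (11 + 4·12 + 13)/6 = 72/6 = 12; σ²_I = ((13−11)/6)² = 0.111

Forward pass:
ES_A = 0; EF_A = 15
ES_B = 0; EF_B = 12
ES_C = 0; EF_C = 13
ES_D = 0; EF_D = 10
ES_E = 13; EF_E = 13+7 = 20
ES_F = 10; EF_F = 10+14 = 24
ES_G = 15; EF_G = 15+11 = 26
ES_H = 10; EF_H = 10+5 = 15
ES_I = max(EF_B=12, EF_E=20, EF_F=24, EF_G=26, EF_H=15) = 26; EF_I = 26+12 = 38
Expected project duration μ = 38 weeks. Critical path: A → G → I.

Variances on critical path: σ²_A=4.000, σ²_G=1.000, σ²_I=0.111.
Largest is σ²_A = 4.000.

A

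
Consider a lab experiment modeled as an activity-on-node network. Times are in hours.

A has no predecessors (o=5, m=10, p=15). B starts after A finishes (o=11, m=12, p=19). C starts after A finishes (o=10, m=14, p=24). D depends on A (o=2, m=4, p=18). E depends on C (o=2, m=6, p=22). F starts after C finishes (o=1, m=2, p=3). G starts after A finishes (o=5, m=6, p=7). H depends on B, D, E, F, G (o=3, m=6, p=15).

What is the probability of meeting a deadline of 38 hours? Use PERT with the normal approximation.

0.339

te_A = (5 + 4·10 + 15)/6 = 60/6 = 10; σ²_A = ((15−5)/6)² = 2.778
te_B = (11 + 4·12 + 19)/6 = 78/6 = 13; σ²_B = ((19−11)/6)² = 1.778
te_C = (10 + 4·14 + 24)/6 = 90/6 = 15; σ²_C = ((24−10)/6)² = 5.444
te_D = (2 + 4·4 + 18)/6 = 36/6 = 6; σ²_D = ((18−2)/6)² = 7.111
te_E = (2 + 4·6 + 22)/6 = 48/6 = 8; σ²_E = ((22−2)/6)² = 11.111
te_F = (1 + 4·2 + 3)/6 = 12/6 = 2; σ²_F = ((3−1)/6)² = 0.111
te_G = (5 + 4·6 + 7)/6 = 36/6 = 6; σ²_G = ((7−5)/6)² = 0.111
te_H = (3 + 4·6 + 15)/6 = 42/6 = 7; σ²_H = ((15−3)/6)² = 4.000

Forward pass:
ES_A = 0; EF_A = 10
ES_B = 10; EF_B = 10+13 = 23
ES_C = 10; EF_C = 10+15 = 25
ES_D = 10; EF_D = 10+6 = 16
ES_E = 25; EF_E = 25+8 = 33
ES_F = 25; EF_F = 25+2 = 27
ES_G = 10; EF_G = 10+6 = 16
ES_H = max(EF_B=23, EF_D=16, EF_E=33, EF_F=27, EF_G=16) = 33; EF_H = 33+7 = 40
Expected project duration μ = 40 hours. Critical path: A → C → E → H.

Variance along critical path = 2.778 + 5.444 + 11.111 + 4.000 = 23.333; σ = √23.333 = 4.830 hours.
Z = (38 − 40) / 4.830 = -0.414
P(T ≤ 38) = Φ(-0.414) ≈ 0.339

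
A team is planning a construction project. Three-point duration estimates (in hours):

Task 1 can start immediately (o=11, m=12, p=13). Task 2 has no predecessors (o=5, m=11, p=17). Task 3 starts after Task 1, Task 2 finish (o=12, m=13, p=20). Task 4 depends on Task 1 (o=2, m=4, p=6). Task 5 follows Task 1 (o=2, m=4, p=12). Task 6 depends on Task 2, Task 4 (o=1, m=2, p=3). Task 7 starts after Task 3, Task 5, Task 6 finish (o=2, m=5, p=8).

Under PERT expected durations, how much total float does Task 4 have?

8 hours

te_Task 1 = (11 + 4·12 + 13)/6 = 72/6 = 12
te_Task 2 = (5 + 4·11 + 17)/6 = 66/6 = 11
te_Task 3 = (12 + 4·13 + 20)/6 = 84/6 = 14
te_Task 4 = (2 + 4·4 + 6)/6 = 24/6 = 4
te_Task 5 = (2 + 4·4 + 12)/6 = 30/6 = 5
te_Task 6 = (1 + 4·2 + 3)/6 = 12/6 = 2
te_Task 7 = (2 + 4·5 + 8)/6 = 30/6 = 5

Forward pass:
ES_Task 1 = 0; EF_Task 1 = 12
ES_Task 2 = 0; EF_Task 2 = 11
ES_Task 3 = max(EF_Task 1=12, EF_Task 2=11) = 12; EF_Task 3 = 12+14 = 26
ES_Task 4 = 12; EF_Task 4 = 12+4 = 16
ES_Task 5 = 12; EF_Task 5 = 12+5 = 17
ES_Task 6 = max(EF_Task 2=11, EF_Task 4=16) = 16; EF_Task 6 = 16+2 = 18
ES_Task 7 = max(EF_Task 3=26, EF_Task 5=17, EF_Task 6=18) = 26; EF_Task 7 = 26+5 = 31
Expected project duration μ = 31 hours. Critical path: Task 1 → Task 3 → Task 7.

Backward pass:
LF_Task 7 = 31; LS_Task 7 = 31−5 = 26
LF_Task 6 = LS_Task 7 = 26; LS_Task 6 = 26−2 = 24
LF_Task 5 = LS_Task 7 = 26; LS_Task 5 = 26−5 = 21
LF_Task 4 = LS_Task 6 = 24; LS_Task 4 = 24−4 = 20
LF_Task 3 = LS_Task 7 = 26; LS_Task 3 = 26−14 = 12
LF_Task 2 = min(LS_Task 3=12, LS_Task 6=24) = 12; LS_Task 2 = 12−11 = 1
LF_Task 1 = min(LS_Task 3=12, LS_Task 4=20, LS_Task 5=21) = 12; LS_Task 1 = 12−12 = 0
Slack_Task 4 = LS_Task 4 − ES_Task 4 = 20 − 12 = 8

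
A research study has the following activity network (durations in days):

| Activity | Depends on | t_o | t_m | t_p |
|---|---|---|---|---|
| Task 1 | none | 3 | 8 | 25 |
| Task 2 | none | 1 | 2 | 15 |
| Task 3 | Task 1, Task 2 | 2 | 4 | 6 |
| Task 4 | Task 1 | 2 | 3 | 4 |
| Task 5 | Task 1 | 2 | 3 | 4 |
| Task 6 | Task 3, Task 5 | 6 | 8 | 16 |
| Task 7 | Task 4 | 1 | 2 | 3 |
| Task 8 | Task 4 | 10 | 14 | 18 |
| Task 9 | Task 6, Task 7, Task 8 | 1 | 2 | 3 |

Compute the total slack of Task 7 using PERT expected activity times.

te_Task 1 = (3 + 4·8 + 25)/6 = 60/6 = 10
te_Task 2 = (1 + 4·2 + 15)/6 = 24/6 = 4
te_Task 3 = (2 + 4·4 + 6)/6 = 24/6 = 4
te_Task 4 = (2 + 4·3 + 4)/6 = 18/6 = 3
te_Task 5 = (2 + 4·3 + 4)/6 = 18/6 = 3
te_Task 6 = (6 + 4·8 + 16)/6 = 54/6 = 9
te_Task 7 = (1 + 4·2 + 3)/6 = 12/6 = 2
te_Task 8 = (10 + 4·14 + 18)/6 = 84/6 = 14
te_Task 9 = (1 + 4·2 + 3)/6 = 12/6 = 2

Forward pass:
ES_Task 1 = 0; EF_Task 1 = 10
ES_Task 2 = 0; EF_Task 2 = 4
ES_Task 3 = max(EF_Task 1=10, EF_Task 2=4) = 10; EF_Task 3 = 10+4 = 14
ES_Task 4 = 10; EF_Task 4 = 10+3 = 13
ES_Task 5 = 10; EF_Task 5 = 10+3 = 13
ES_Task 6 = max(EF_Task 3=14, EF_Task 5=13) = 14; EF_Task 6 = 14+9 = 23
ES_Task 7 = 13; EF_Task 7 = 13+2 = 15
ES_Task 8 = 13; EF_Task 8 = 13+14 = 27
ES_Task 9 = max(EF_Task 6=23, EF_Task 7=15, EF_Task 8=27) = 27; EF_Task 9 = 27+2 = 29
Expected project duration μ = 29 days. Critical path: Task 1 → Task 4 → Task 8 → Task 9.

Backward pass:
LF_Task 9 = 29; LS_Task 9 = 29−2 = 27
LF_Task 8 = LS_Task 9 = 27; LS_Task 8 = 27−14 = 13
LF_Task 7 = LS_Task 9 = 27; LS_Task 7 = 27−2 = 25
LF_Task 6 = LS_Task 9 = 27; LS_Task 6 = 27−9 = 18
LF_Task 5 = LS_Task 6 = 18; LS_Task 5 = 18−3 = 15
LF_Task 4 = min(LS_Task 7=25, LS_Task 8=13) = 13; LS_Task 4 = 13−3 = 10
LF_Task 3 = LS_Task 6 = 18; LS_Task 3 = 18−4 = 14
LF_Task 2 = LS_Task 3 = 14; LS_Task 2 = 14−4 = 10
LF_Task 1 = min(LS_Task 3=14, LS_Task 4=10, LS_Task 5=15) = 10; LS_Task 1 = 10−10 = 0
Slack_Task 7 = LS_Task 7 − ES_Task 7 = 25 − 13 = 12

12 days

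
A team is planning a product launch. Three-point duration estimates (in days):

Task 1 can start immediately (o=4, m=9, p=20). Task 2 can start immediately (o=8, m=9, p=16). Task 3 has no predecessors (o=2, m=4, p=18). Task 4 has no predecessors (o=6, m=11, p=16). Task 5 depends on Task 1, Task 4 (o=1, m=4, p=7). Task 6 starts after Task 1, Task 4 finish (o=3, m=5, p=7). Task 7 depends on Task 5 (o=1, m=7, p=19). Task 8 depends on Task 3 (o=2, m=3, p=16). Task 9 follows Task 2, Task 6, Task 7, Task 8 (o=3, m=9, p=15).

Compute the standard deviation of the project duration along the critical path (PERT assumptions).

4.10 days

te_Task 1 = (4 + 4·9 + 20)/6 = 60/6 = 10; σ²_Task 1 = ((20−4)/6)² = 7.111
te_Task 2 = (8 + 4·9 + 16)/6 = 60/6 = 10; σ²_Task 2 = ((16−8)/6)² = 1.778
te_Task 3 = (2 + 4·4 + 18)/6 = 36/6 = 6; σ²_Task 3 = ((18−2)/6)² = 7.111
te_Task 4 = (6 + 4·11 + 16)/6 = 66/6 = 11; σ²_Task 4 = ((16−6)/6)² = 2.778
te_Task 5 = (1 + 4·4 + 7)/6 = 24/6 = 4; σ²_Task 5 = ((7−1)/6)² = 1.000
te_Task 6 = (3 + 4·5 + 7)/6 = 30/6 = 5; σ²_Task 6 = ((7−3)/6)² = 0.444
te_Task 7 = (1 + 4·7 + 19)/6 = 48/6 = 8; σ²_Task 7 = ((19−1)/6)² = 9.000
te_Task 8 = (2 + 4·3 + 16)/6 = 30/6 = 5; σ²_Task 8 = ((16−2)/6)² = 5.444
te_Task 9 = (3 + 4·9 + 15)/6 = 54/6 = 9; σ²_Task 9 = ((15−3)/6)² = 4.000

Forward pass:
ES_Task 1 = 0; EF_Task 1 = 10
ES_Task 2 = 0; EF_Task 2 = 10
ES_Task 3 = 0; EF_Task 3 = 6
ES_Task 4 = 0; EF_Task 4 = 11
ES_Task 5 = max(EF_Task 1=10, EF_Task 4=11) = 11; EF_Task 5 = 11+4 = 15
ES_Task 6 = max(EF_Task 1=10, EF_Task 4=11) = 11; EF_Task 6 = 11+5 = 16
ES_Task 7 = 15; EF_Task 7 = 15+8 = 23
ES_Task 8 = 6; EF_Task 8 = 6+5 = 11
ES_Task 9 = max(EF_Task 2=10, EF_Task 6=16, EF_Task 7=23, EF_Task 8=11) = 23; EF_Task 9 = 23+9 = 32
Expected project duration μ = 32 days. Critical path: Task 4 → Task 5 → Task 7 → Task 9.

Variance along critical path = 2.778 + 1.000 + 9.000 + 4.000 = 16.778
σ = √16.778 = 4.096 days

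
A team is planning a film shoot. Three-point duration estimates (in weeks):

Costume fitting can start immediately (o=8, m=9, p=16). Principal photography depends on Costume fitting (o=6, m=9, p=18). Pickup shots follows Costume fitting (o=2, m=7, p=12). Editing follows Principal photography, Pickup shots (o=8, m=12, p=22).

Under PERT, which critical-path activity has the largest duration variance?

te_Costume fitting = (8 + 4·9 + 16)/6 = 60/6 = 10; σ²_Costume fitting = ((16−8)/6)² = 1.778
te_Principal photography = (6 + 4·9 + 18)/6 = 60/6 = 10; σ²_Principal photography = ((18−6)/6)² = 4.000
te_Pickup shots = (2 + 4·7 + 12)/6 = 42/6 = 7; σ²_Pickup shots = ((12−2)/6)² = 2.778
te_Editing = (8 + 4·12 + 22)/6 = 78/6 = 13; σ²_Editing = ((22−8)/6)² = 5.444

Forward pass:
ES_Costume fitting = 0; EF_Costume fitting = 10
ES_Principal photography = 10; EF_Principal photography = 10+10 = 20
ES_Pickup shots = 10; EF_Pickup shots = 10+7 = 17
ES_Editing = max(EF_Principal photography=20, EF_Pickup shots=17) = 20; EF_Editing = 20+13 = 33
Expected project duration μ = 33 weeks. Critical path: Costume fitting → Principal photography → Editing.

Variances on critical path: σ²_Costume fitting=1.778, σ²_Principal photography=4.000, σ²_Editing=5.444.
Largest is σ²_Editing = 5.444.

Editing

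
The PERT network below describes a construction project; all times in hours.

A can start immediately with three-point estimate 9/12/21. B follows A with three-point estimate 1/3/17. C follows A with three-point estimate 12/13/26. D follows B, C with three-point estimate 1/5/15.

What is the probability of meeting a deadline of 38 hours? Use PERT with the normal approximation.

te_A = (9 + 4·12 + 21)/6 = 78/6 = 13; σ²_A = ((21−9)/6)² = 4.000
te_B = (1 + 4·3 + 17)/6 = 30/6 = 5; σ²_B = ((17−1)/6)² = 7.111
te_C = (12 + 4·13 + 26)/6 = 90/6 = 15; σ²_C = ((26−12)/6)² = 5.444
te_D = (1 + 4·5 + 15)/6 = 36/6 = 6; σ²_D = ((15−1)/6)² = 5.444

Forward pass:
ES_A = 0; EF_A = 13
ES_B = 13; EF_B = 13+5 = 18
ES_C = 13; EF_C = 13+15 = 28
ES_D = max(EF_B=18, EF_C=28) = 28; EF_D = 28+6 = 34
Expected project duration μ = 34 hours. Critical path: A → C → D.

Variance along critical path = 4.000 + 5.444 + 5.444 = 14.889; σ = √14.889 = 3.859 hours.
Z = (38 − 34) / 3.859 = 1.037
P(T ≤ 38) = Φ(1.037) ≈ 0.850

0.850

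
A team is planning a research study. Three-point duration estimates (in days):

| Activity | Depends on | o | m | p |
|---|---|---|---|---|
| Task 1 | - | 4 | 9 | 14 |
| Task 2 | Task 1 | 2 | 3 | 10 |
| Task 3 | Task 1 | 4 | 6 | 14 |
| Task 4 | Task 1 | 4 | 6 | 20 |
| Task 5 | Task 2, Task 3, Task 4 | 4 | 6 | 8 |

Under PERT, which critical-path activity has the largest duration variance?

Task 4

te_Task 1 = (4 + 4·9 + 14)/6 = 54/6 = 9; σ²_Task 1 = ((14−4)/6)² = 2.778
te_Task 2 = (2 + 4·3 + 10)/6 = 24/6 = 4; σ²_Task 2 = ((10−2)/6)² = 1.778
te_Task 3 = (4 + 4·6 + 14)/6 = 42/6 = 7; σ²_Task 3 = ((14−4)/6)² = 2.778
te_Task 4 = (4 + 4·6 + 20)/6 = 48/6 = 8; σ²_Task 4 = ((20−4)/6)² = 7.111
te_Task 5 = (4 + 4·6 + 8)/6 = 36/6 = 6; σ²_Task 5 = ((8−4)/6)² = 0.444

Forward pass:
ES_Task 1 = 0; EF_Task 1 = 9
ES_Task 2 = 9; EF_Task 2 = 9+4 = 13
ES_Task 3 = 9; EF_Task 3 = 9+7 = 16
ES_Task 4 = 9; EF_Task 4 = 9+8 = 17
ES_Task 5 = max(EF_Task 2=13, EF_Task 3=16, EF_Task 4=17) = 17; EF_Task 5 = 17+6 = 23
Expected project duration μ = 23 days. Critical path: Task 1 → Task 4 → Task 5.

Variances on critical path: σ²_Task 1=2.778, σ²_Task 4=7.111, σ²_Task 5=0.444.
Largest is σ²_Task 4 = 7.111.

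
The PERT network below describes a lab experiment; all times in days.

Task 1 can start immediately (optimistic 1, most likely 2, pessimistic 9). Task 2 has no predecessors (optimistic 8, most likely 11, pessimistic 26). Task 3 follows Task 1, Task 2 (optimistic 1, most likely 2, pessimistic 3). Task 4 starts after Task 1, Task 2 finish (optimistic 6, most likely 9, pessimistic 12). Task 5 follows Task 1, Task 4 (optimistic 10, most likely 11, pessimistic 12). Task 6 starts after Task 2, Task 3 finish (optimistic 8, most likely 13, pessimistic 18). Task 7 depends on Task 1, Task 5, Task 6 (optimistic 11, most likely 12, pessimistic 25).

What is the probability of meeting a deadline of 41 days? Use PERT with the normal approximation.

te_Task 1 = (1 + 4·2 + 9)/6 = 18/6 = 3; σ²_Task 1 = ((9−1)/6)² = 1.778
te_Task 2 = (8 + 4·11 + 26)/6 = 78/6 = 13; σ²_Task 2 = ((26−8)/6)² = 9.000
te_Task 3 = (1 + 4·2 + 3)/6 = 12/6 = 2; σ²_Task 3 = ((3−1)/6)² = 0.111
te_Task 4 = (6 + 4·9 + 12)/6 = 54/6 = 9; σ²_Task 4 = ((12−6)/6)² = 1.000
te_Task 5 = (10 + 4·11 + 12)/6 = 66/6 = 11; σ²_Task 5 = ((12−10)/6)² = 0.111
te_Task 6 = (8 + 4·13 + 18)/6 = 78/6 = 13; σ²_Task 6 = ((18−8)/6)² = 2.778
te_Task 7 = (11 + 4·12 + 25)/6 = 84/6 = 14; σ²_Task 7 = ((25−11)/6)² = 5.444

Forward pass:
ES_Task 1 = 0; EF_Task 1 = 3
ES_Task 2 = 0; EF_Task 2 = 13
ES_Task 3 = max(EF_Task 1=3, EF_Task 2=13) = 13; EF_Task 3 = 13+2 = 15
ES_Task 4 = max(EF_Task 1=3, EF_Task 2=13) = 13; EF_Task 4 = 13+9 = 22
ES_Task 5 = max(EF_Task 1=3, EF_Task 4=22) = 22; EF_Task 5 = 22+11 = 33
ES_Task 6 = max(EF_Task 2=13, EF_Task 3=15) = 15; EF_Task 6 = 15+13 = 28
ES_Task 7 = max(EF_Task 1=3, EF_Task 5=33, EF_Task 6=28) = 33; EF_Task 7 = 33+14 = 47
Expected project duration μ = 47 days. Critical path: Task 2 → Task 4 → Task 5 → Task 7.

Variance along critical path = 9.000 + 1.000 + 0.111 + 5.444 = 15.556; σ = √15.556 = 3.944 days.
Z = (41 − 47) / 3.944 = -1.521
P(T ≤ 41) = Φ(-1.521) ≈ 0.064

0.064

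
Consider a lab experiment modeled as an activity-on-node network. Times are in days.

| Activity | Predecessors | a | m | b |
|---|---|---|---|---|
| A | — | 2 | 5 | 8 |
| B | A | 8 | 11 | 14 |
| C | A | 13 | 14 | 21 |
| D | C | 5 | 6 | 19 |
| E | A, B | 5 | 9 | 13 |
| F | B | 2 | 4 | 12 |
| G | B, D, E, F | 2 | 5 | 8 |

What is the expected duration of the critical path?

33 days

te_A = (2 + 4·5 + 8)/6 = 30/6 = 5
te_B = (8 + 4·11 + 14)/6 = 66/6 = 11
te_C = (13 + 4·14 + 21)/6 = 90/6 = 15
te_D = (5 + 4·6 + 19)/6 = 48/6 = 8
te_E = (5 + 4·9 + 13)/6 = 54/6 = 9
te_F = (2 + 4·4 + 12)/6 = 30/6 = 5
te_G = (2 + 4·5 + 8)/6 = 30/6 = 5

Forward pass:
ES_A = 0; EF_A = 5
ES_B = 5; EF_B = 5+11 = 16
ES_C = 5; EF_C = 5+15 = 20
ES_D = 20; EF_D = 20+8 = 28
ES_E = max(EF_A=5, EF_B=16) = 16; EF_E = 16+9 = 25
ES_F = 16; EF_F = 16+5 = 21
ES_G = max(EF_B=16, EF_D=28, EF_E=25, EF_F=21) = 28; EF_G = 28+5 = 33
Expected project duration μ = 33 days. Critical path: A → C → D → G.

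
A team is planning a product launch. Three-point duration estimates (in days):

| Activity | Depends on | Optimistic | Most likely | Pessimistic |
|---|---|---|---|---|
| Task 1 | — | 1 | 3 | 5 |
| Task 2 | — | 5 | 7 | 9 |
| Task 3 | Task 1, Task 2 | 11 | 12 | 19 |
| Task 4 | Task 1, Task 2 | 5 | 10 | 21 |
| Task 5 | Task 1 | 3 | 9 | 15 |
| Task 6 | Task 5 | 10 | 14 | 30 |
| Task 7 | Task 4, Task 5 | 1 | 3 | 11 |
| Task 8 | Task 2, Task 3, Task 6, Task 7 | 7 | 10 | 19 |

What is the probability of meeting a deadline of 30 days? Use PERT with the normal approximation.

0.021

te_Task 1 = (1 + 4·3 + 5)/6 = 18/6 = 3; σ²_Task 1 = ((5−1)/6)² = 0.444
te_Task 2 = (5 + 4·7 + 9)/6 = 42/6 = 7; σ²_Task 2 = ((9−5)/6)² = 0.444
te_Task 3 = (11 + 4·12 + 19)/6 = 78/6 = 13; σ²_Task 3 = ((19−11)/6)² = 1.778
te_Task 4 = (5 + 4·10 + 21)/6 = 66/6 = 11; σ²_Task 4 = ((21−5)/6)² = 7.111
te_Task 5 = (3 + 4·9 + 15)/6 = 54/6 = 9; σ²_Task 5 = ((15−3)/6)² = 4.000
te_Task 6 = (10 + 4·14 + 30)/6 = 96/6 = 16; σ²_Task 6 = ((30−10)/6)² = 11.111
te_Task 7 = (1 + 4·3 + 11)/6 = 24/6 = 4; σ²_Task 7 = ((11−1)/6)² = 2.778
te_Task 8 = (7 + 4·10 + 19)/6 = 66/6 = 11; σ²_Task 8 = ((19−7)/6)² = 4.000

Forward pass:
ES_Task 1 = 0; EF_Task 1 = 3
ES_Task 2 = 0; EF_Task 2 = 7
ES_Task 3 = max(EF_Task 1=3, EF_Task 2=7) = 7; EF_Task 3 = 7+13 = 20
ES_Task 4 = max(EF_Task 1=3, EF_Task 2=7) = 7; EF_Task 4 = 7+11 = 18
ES_Task 5 = 3; EF_Task 5 = 3+9 = 12
ES_Task 6 = 12; EF_Task 6 = 12+16 = 28
ES_Task 7 = max(EF_Task 4=18, EF_Task 5=12) = 18; EF_Task 7 = 18+4 = 22
ES_Task 8 = max(EF_Task 2=7, EF_Task 3=20, EF_Task 6=28, EF_Task 7=22) = 28; EF_Task 8 = 28+11 = 39
Expected project duration μ = 39 days. Critical path: Task 1 → Task 5 → Task 6 → Task 8.

Variance along critical path = 0.444 + 4.000 + 11.111 + 4.000 = 19.556; σ = √19.556 = 4.422 days.
Z = (30 − 39) / 4.422 = -2.035
P(T ≤ 30) = Φ(-2.035) ≈ 0.021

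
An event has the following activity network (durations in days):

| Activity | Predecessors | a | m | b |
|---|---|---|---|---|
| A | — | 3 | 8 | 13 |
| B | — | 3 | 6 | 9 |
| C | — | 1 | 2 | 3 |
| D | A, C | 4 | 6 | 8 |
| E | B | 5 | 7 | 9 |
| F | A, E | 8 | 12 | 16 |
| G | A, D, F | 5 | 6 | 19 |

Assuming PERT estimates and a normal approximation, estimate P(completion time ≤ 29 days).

te_A = (3 + 4·8 + 13)/6 = 48/6 = 8; σ²_A = ((13−3)/6)² = 2.778
te_B = (3 + 4·6 + 9)/6 = 36/6 = 6; σ²_B = ((9−3)/6)² = 1.000
te_C = (1 + 4·2 + 3)/6 = 12/6 = 2; σ²_C = ((3−1)/6)² = 0.111
te_D = (4 + 4·6 + 8)/6 = 36/6 = 6; σ²_D = ((8−4)/6)² = 0.444
te_E = (5 + 4·7 + 9)/6 = 42/6 = 7; σ²_E = ((9−5)/6)² = 0.444
te_F = (8 + 4·12 + 16)/6 = 72/6 = 12; σ²_F = ((16−8)/6)² = 1.778
te_G = (5 + 4·6 + 19)/6 = 48/6 = 8; σ²_G = ((19−5)/6)² = 5.444

Forward pass:
ES_A = 0; EF_A = 8
ES_B = 0; EF_B = 6
ES_C = 0; EF_C = 2
ES_D = max(EF_A=8, EF_C=2) = 8; EF_D = 8+6 = 14
ES_E = 6; EF_E = 6+7 = 13
ES_F = max(EF_A=8, EF_E=13) = 13; EF_F = 13+12 = 25
ES_G = max(EF_A=8, EF_D=14, EF_F=25) = 25; EF_G = 25+8 = 33
Expected project duration μ = 33 days. Critical path: B → E → F → G.

Variance along critical path = 1.000 + 0.444 + 1.778 + 5.444 = 8.667; σ = √8.667 = 2.944 days.
Z = (29 − 33) / 2.944 = -1.359
P(T ≤ 29) = Φ(-1.359) ≈ 0.087

0.087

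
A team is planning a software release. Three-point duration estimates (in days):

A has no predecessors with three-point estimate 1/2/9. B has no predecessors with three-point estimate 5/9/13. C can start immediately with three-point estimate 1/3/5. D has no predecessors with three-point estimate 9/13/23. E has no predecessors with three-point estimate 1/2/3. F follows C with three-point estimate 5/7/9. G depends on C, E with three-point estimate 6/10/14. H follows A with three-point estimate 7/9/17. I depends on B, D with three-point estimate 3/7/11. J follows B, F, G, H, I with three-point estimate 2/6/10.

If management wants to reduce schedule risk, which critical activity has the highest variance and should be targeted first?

D

te_A = (1 + 4·2 + 9)/6 = 18/6 = 3; σ²_A = ((9−1)/6)² = 1.778
te_B = (5 + 4·9 + 13)/6 = 54/6 = 9; σ²_B = ((13−5)/6)² = 1.778
te_C = (1 + 4·3 + 5)/6 = 18/6 = 3; σ²_C = ((5−1)/6)² = 0.444
te_D = (9 + 4·13 + 23)/6 = 84/6 = 14; σ²_D = ((23−9)/6)² = 5.444
te_E = (1 + 4·2 + 3)/6 = 12/6 = 2; σ²_E = ((3−1)/6)² = 0.111
te_F = (5 + 4·7 + 9)/6 = 42/6 = 7; σ²_F = ((9−5)/6)² = 0.444
te_G = (6 + 4·10 + 14)/6 = 60/6 = 10; σ²_G = ((14−6)/6)² = 1.778
te_H = (7 + 4·9 + 17)/6 = 60/6 = 10; σ²_H = ((17−7)/6)² = 2.778
te_I = (3 + 4·7 + 11)/6 = 42/6 = 7; σ²_I = ((11−3)/6)² = 1.778
te_J = (2 + 4·6 + 10)/6 = 36/6 = 6; σ²_J = ((10−2)/6)² = 1.778

Forward pass:
ES_A = 0; EF_A = 3
ES_B = 0; EF_B = 9
ES_C = 0; EF_C = 3
ES_D = 0; EF_D = 14
ES_E = 0; EF_E = 2
ES_F = 3; EF_F = 3+7 = 10
ES_G = max(EF_C=3, EF_E=2) = 3; EF_G = 3+10 = 13
ES_H = 3; EF_H = 3+10 = 13
ES_I = max(EF_B=9, EF_D=14) = 14; EF_I = 14+7 = 21
ES_J = max(EF_B=9, EF_F=10, EF_G=13, EF_H=13, EF_I=21) = 21; EF_J = 21+6 = 27
Expected project duration μ = 27 days. Critical path: D → I → J.

Variances on critical path: σ²_D=5.444, σ²_I=1.778, σ²_J=1.778.
Largest is σ²_D = 5.444.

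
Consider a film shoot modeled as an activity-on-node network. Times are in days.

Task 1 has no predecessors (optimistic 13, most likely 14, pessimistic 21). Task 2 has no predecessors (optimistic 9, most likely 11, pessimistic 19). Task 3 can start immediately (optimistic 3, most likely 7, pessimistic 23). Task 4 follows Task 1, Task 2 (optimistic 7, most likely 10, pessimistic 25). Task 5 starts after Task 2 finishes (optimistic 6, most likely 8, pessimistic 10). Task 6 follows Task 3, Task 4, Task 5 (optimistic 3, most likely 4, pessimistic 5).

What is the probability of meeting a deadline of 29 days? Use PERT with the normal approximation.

0.272

te_Task 1 = (13 + 4·14 + 21)/6 = 90/6 = 15; σ²_Task 1 = ((21−13)/6)² = 1.778
te_Task 2 = (9 + 4·11 + 19)/6 = 72/6 = 12; σ²_Task 2 = ((19−9)/6)² = 2.778
te_Task 3 = (3 + 4·7 + 23)/6 = 54/6 = 9; σ²_Task 3 = ((23−3)/6)² = 11.111
te_Task 4 = (7 + 4·10 + 25)/6 = 72/6 = 12; σ²_Task 4 = ((25−7)/6)² = 9.000
te_Task 5 = (6 + 4·8 + 10)/6 = 48/6 = 8; σ²_Task 5 = ((10−6)/6)² = 0.444
te_Task 6 = (3 + 4·4 + 5)/6 = 24/6 = 4; σ²_Task 6 = ((5−3)/6)² = 0.111

Forward pass:
ES_Task 1 = 0; EF_Task 1 = 15
ES_Task 2 = 0; EF_Task 2 = 12
ES_Task 3 = 0; EF_Task 3 = 9
ES_Task 4 = max(EF_Task 1=15, EF_Task 2=12) = 15; EF_Task 4 = 15+12 = 27
ES_Task 5 = 12; EF_Task 5 = 12+8 = 20
ES_Task 6 = max(EF_Task 3=9, EF_Task 4=27, EF_Task 5=20) = 27; EF_Task 6 = 27+4 = 31
Expected project duration μ = 31 days. Critical path: Task 1 → Task 4 → Task 6.

Variance along critical path = 1.778 + 9.000 + 0.111 = 10.889; σ = √10.889 = 3.300 days.
Z = (29 − 31) / 3.300 = -0.606
P(T ≤ 29) = Φ(-0.606) ≈ 0.272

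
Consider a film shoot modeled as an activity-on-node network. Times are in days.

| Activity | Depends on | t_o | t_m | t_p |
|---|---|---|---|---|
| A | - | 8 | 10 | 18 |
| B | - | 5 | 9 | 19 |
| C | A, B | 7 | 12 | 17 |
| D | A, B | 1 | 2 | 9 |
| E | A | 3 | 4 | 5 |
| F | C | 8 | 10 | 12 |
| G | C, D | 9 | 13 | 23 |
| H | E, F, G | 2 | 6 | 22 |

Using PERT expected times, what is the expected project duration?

te_A = (8 + 4·10 + 18)/6 = 66/6 = 11
te_B = (5 + 4·9 + 19)/6 = 60/6 = 10
te_C = (7 + 4·12 + 17)/6 = 72/6 = 12
te_D = (1 + 4·2 + 9)/6 = 18/6 = 3
te_E = (3 + 4·4 + 5)/6 = 24/6 = 4
te_F = (8 + 4·10 + 12)/6 = 60/6 = 10
te_G = (9 + 4·13 + 23)/6 = 84/6 = 14
te_H = (2 + 4·6 + 22)/6 = 48/6 = 8

Forward pass:
ES_A = 0; EF_A = 11
ES_B = 0; EF_B = 10
ES_C = max(EF_A=11, EF_B=10) = 11; EF_C = 11+12 = 23
ES_D = max(EF_A=11, EF_B=10) = 11; EF_D = 11+3 = 14
ES_E = 11; EF_E = 11+4 = 15
ES_F = 23; EF_F = 23+10 = 33
ES_G = max(EF_C=23, EF_D=14) = 23; EF_G = 23+14 = 37
ES_H = max(EF_E=15, EF_F=33, EF_G=37) = 37; EF_H = 37+8 = 45
Expected project duration μ = 45 days. Critical path: A → C → G → H.

45 days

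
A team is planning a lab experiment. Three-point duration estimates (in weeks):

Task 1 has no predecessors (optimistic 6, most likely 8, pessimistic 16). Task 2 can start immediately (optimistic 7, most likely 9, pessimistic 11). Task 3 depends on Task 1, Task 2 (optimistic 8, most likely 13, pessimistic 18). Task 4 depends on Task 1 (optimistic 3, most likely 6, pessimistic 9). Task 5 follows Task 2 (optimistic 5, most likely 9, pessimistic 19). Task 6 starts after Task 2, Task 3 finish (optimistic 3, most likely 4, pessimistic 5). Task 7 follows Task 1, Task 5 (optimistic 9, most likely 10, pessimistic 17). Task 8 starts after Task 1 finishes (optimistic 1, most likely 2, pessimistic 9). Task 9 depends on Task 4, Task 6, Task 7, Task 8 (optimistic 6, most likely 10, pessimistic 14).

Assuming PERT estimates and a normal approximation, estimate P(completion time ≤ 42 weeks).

te_Task 1 = (6 + 4·8 + 16)/6 = 54/6 = 9; σ²_Task 1 = ((16−6)/6)² = 2.778
te_Task 2 = (7 + 4·9 + 11)/6 = 54/6 = 9; σ²_Task 2 = ((11−7)/6)² = 0.444
te_Task 3 = (8 + 4·13 + 18)/6 = 78/6 = 13; σ²_Task 3 = ((18−8)/6)² = 2.778
te_Task 4 = (3 + 4·6 + 9)/6 = 36/6 = 6; σ²_Task 4 = ((9−3)/6)² = 1.000
te_Task 5 = (5 + 4·9 + 19)/6 = 60/6 = 10; σ²_Task 5 = ((19−5)/6)² = 5.444
te_Task 6 = (3 + 4·4 + 5)/6 = 24/6 = 4; σ²_Task 6 = ((5−3)/6)² = 0.111
te_Task 7 = (9 + 4·10 + 17)/6 = 66/6 = 11; σ²_Task 7 = ((17−9)/6)² = 1.778
te_Task 8 = (1 + 4·2 + 9)/6 = 18/6 = 3; σ²_Task 8 = ((9−1)/6)² = 1.778
te_Task 9 = (6 + 4·10 + 14)/6 = 60/6 = 10; σ²_Task 9 = ((14−6)/6)² = 1.778

Forward pass:
ES_Task 1 = 0; EF_Task 1 = 9
ES_Task 2 = 0; EF_Task 2 = 9
ES_Task 3 = max(EF_Task 1=9, EF_Task 2=9) = 9; EF_Task 3 = 9+13 = 22
ES_Task 4 = 9; EF_Task 4 = 9+6 = 15
ES_Task 5 = 9; EF_Task 5 = 9+10 = 19
ES_Task 6 = max(EF_Task 2=9, EF_Task 3=22) = 22; EF_Task 6 = 22+4 = 26
ES_Task 7 = max(EF_Task 1=9, EF_Task 5=19) = 19; EF_Task 7 = 19+11 = 30
ES_Task 8 = 9; EF_Task 8 = 9+3 = 12
ES_Task 9 = max(EF_Task 4=15, EF_Task 6=26, EF_Task 7=30, EF_Task 8=12) = 30; EF_Task 9 = 30+10 = 40
Expected project duration μ = 40 weeks. Critical path: Task 2 → Task 5 → Task 7 → Task 9.

Variance along critical path = 0.444 + 5.444 + 1.778 + 1.778 = 9.444; σ = √9.444 = 3.073 weeks.
Z = (42 − 40) / 3.073 = 0.651
P(T ≤ 42) = Φ(0.651) ≈ 0.742

0.742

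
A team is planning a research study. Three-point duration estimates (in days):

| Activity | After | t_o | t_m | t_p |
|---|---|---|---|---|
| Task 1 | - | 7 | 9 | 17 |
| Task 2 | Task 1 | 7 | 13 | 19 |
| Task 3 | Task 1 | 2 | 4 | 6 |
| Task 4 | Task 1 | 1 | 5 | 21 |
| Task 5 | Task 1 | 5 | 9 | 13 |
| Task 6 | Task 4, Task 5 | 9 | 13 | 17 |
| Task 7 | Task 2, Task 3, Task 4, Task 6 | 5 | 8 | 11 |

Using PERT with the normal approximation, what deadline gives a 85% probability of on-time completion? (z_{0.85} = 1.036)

42.8 days

te_Task 1 = (7 + 4·9 + 17)/6 = 60/6 = 10; σ²_Task 1 = ((17−7)/6)² = 2.778
te_Task 2 = (7 + 4·13 + 19)/6 = 78/6 = 13; σ²_Task 2 = ((19−7)/6)² = 4.000
te_Task 3 = (2 + 4·4 + 6)/6 = 24/6 = 4; σ²_Task 3 = ((6−2)/6)² = 0.444
te_Task 4 = (1 + 4·5 + 21)/6 = 42/6 = 7; σ²_Task 4 = ((21−1)/6)² = 11.111
te_Task 5 = (5 + 4·9 + 13)/6 = 54/6 = 9; σ²_Task 5 = ((13−5)/6)² = 1.778
te_Task 6 = (9 + 4·13 + 17)/6 = 78/6 = 13; σ²_Task 6 = ((17−9)/6)² = 1.778
te_Task 7 = (5 + 4·8 + 11)/6 = 48/6 = 8; σ²_Task 7 = ((11−5)/6)² = 1.000

Forward pass:
ES_Task 1 = 0; EF_Task 1 = 10
ES_Task 2 = 10; EF_Task 2 = 10+13 = 23
ES_Task 3 = 10; EF_Task 3 = 10+4 = 14
ES_Task 4 = 10; EF_Task 4 = 10+7 = 17
ES_Task 5 = 10; EF_Task 5 = 10+9 = 19
ES_Task 6 = max(EF_Task 4=17, EF_Task 5=19) = 19; EF_Task 6 = 19+13 = 32
ES_Task 7 = max(EF_Task 2=23, EF_Task 3=14, EF_Task 4=17, EF_Task 6=32) = 32; EF_Task 7 = 32+8 = 40
Expected project duration μ = 40 days. Critical path: Task 1 → Task 5 → Task 6 → Task 7.

Variance along critical path = 2.778 + 1.778 + 1.778 + 1.000 = 7.333; σ = 2.708 days.
D = μ + z·σ = 40 + 1.036·2.708 = 42.8 days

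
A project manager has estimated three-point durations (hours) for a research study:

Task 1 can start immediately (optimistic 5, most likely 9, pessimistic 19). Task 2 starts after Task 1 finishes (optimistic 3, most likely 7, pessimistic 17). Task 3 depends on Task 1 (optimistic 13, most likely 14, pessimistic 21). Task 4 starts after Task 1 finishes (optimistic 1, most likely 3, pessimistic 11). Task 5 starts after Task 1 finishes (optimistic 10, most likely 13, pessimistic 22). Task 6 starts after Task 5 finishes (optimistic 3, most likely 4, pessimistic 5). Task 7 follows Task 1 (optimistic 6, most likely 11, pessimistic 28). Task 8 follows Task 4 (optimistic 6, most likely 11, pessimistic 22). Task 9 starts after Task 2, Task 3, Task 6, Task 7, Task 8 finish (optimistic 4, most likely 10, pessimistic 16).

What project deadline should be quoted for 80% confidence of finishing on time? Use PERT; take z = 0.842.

41.1 hours

te_Task 1 = (5 + 4·9 + 19)/6 = 60/6 = 10; σ²_Task 1 = ((19−5)/6)² = 5.444
te_Task 2 = (3 + 4·7 + 17)/6 = 48/6 = 8; σ²_Task 2 = ((17−3)/6)² = 5.444
te_Task 3 = (13 + 4·14 + 21)/6 = 90/6 = 15; σ²_Task 3 = ((21−13)/6)² = 1.778
te_Task 4 = (1 + 4·3 + 11)/6 = 24/6 = 4; σ²_Task 4 = ((11−1)/6)² = 2.778
te_Task 5 = (10 + 4·13 + 22)/6 = 84/6 = 14; σ²_Task 5 = ((22−10)/6)² = 4.000
te_Task 6 = (3 + 4·4 + 5)/6 = 24/6 = 4; σ²_Task 6 = ((5−3)/6)² = 0.111
te_Task 7 = (6 + 4·11 + 28)/6 = 78/6 = 13; σ²_Task 7 = ((28−6)/6)² = 13.444
te_Task 8 = (6 + 4·11 + 22)/6 = 72/6 = 12; σ²_Task 8 = ((22−6)/6)² = 7.111
te_Task 9 = (4 + 4·10 + 16)/6 = 60/6 = 10; σ²_Task 9 = ((16−4)/6)² = 4.000

Forward pass:
ES_Task 1 = 0; EF_Task 1 = 10
ES_Task 2 = 10; EF_Task 2 = 10+8 = 18
ES_Task 3 = 10; EF_Task 3 = 10+15 = 25
ES_Task 4 = 10; EF_Task 4 = 10+4 = 14
ES_Task 5 = 10; EF_Task 5 = 10+14 = 24
ES_Task 6 = 24; EF_Task 6 = 24+4 = 28
ES_Task 7 = 10; EF_Task 7 = 10+13 = 23
ES_Task 8 = 14; EF_Task 8 = 14+12 = 26
ES_Task 9 = max(EF_Task 2=18, EF_Task 3=25, EF_Task 6=28, EF_Task 7=23, EF_Task 8=26) = 28; EF_Task 9 = 28+10 = 38
Expected project duration μ = 38 hours. Critical path: Task 1 → Task 5 → Task 6 → Task 9.

Variance along critical path = 5.444 + 4.000 + 0.111 + 4.000 = 13.556; σ = 3.682 hours.
D = μ + z·σ = 38 + 0.842·3.682 = 41.1 hours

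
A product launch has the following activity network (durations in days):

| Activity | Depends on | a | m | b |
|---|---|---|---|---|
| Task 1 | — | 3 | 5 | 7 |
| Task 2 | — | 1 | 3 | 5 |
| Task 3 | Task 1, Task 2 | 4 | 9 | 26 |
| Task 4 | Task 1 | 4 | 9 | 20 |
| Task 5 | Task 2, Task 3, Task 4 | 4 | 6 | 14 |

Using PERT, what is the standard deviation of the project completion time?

te_Task 1 = (3 + 4·5 + 7)/6 = 30/6 = 5; σ²_Task 1 = ((7−3)/6)² = 0.444
te_Task 2 = (1 + 4·3 + 5)/6 = 18/6 = 3; σ²_Task 2 = ((5−1)/6)² = 0.444
te_Task 3 = (4 + 4·9 + 26)/6 = 66/6 = 11; σ²_Task 3 = ((26−4)/6)² = 13.444
te_Task 4 = (4 + 4·9 + 20)/6 = 60/6 = 10; σ²_Task 4 = ((20−4)/6)² = 7.111
te_Task 5 = (4 + 4·6 + 14)/6 = 42/6 = 7; σ²_Task 5 = ((14−4)/6)² = 2.778

Forward pass:
ES_Task 1 = 0; EF_Task 1 = 5
ES_Task 2 = 0; EF_Task 2 = 3
ES_Task 3 = max(EF_Task 1=5, EF_Task 2=3) = 5; EF_Task 3 = 5+11 = 16
ES_Task 4 = 5; EF_Task 4 = 5+10 = 15
ES_Task 5 = max(EF_Task 2=3, EF_Task 3=16, EF_Task 4=15) = 16; EF_Task 5 = 16+7 = 23
Expected project duration μ = 23 days. Critical path: Task 1 → Task 3 → Task 5.

Variance along critical path = 0.444 + 13.444 + 2.778 = 16.667
σ = √16.667 = 4.082 days

4.08 days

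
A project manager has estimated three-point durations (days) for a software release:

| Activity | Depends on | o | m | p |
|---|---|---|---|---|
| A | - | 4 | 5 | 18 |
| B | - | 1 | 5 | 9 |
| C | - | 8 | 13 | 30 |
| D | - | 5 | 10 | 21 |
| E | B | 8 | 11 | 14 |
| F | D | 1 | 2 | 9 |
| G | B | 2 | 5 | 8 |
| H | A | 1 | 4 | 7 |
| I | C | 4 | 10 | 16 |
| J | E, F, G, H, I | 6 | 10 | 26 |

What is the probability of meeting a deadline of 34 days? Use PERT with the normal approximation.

te_A = (4 + 4·5 + 18)/6 = 42/6 = 7; σ²_A = ((18−4)/6)² = 5.444
te_B = (1 + 4·5 + 9)/6 = 30/6 = 5; σ²_B = ((9−1)/6)² = 1.778
te_C = (8 + 4·13 + 30)/6 = 90/6 = 15; σ²_C = ((30−8)/6)² = 13.444
te_D = (5 + 4·10 + 21)/6 = 66/6 = 11; σ²_D = ((21−5)/6)² = 7.111
te_E = (8 + 4·11 + 14)/6 = 66/6 = 11; σ²_E = ((14−8)/6)² = 1.000
te_F = (1 + 4·2 + 9)/6 = 18/6 = 3; σ²_F = ((9−1)/6)² = 1.778
te_G = (2 + 4·5 + 8)/6 = 30/6 = 5; σ²_G = ((8−2)/6)² = 1.000
te_H = (1 + 4·4 + 7)/6 = 24/6 = 4; σ²_H = ((7−1)/6)² = 1.000
te_I = (4 + 4·10 + 16)/6 = 60/6 = 10; σ²_I = ((16−4)/6)² = 4.000
te_J = (6 + 4·10 + 26)/6 = 72/6 = 12; σ²_J = ((26−6)/6)² = 11.111

Forward pass:
ES_A = 0; EF_A = 7
ES_B = 0; EF_B = 5
ES_C = 0; EF_C = 15
ES_D = 0; EF_D = 11
ES_E = 5; EF_E = 5+11 = 16
ES_F = 11; EF_F = 11+3 = 14
ES_G = 5; EF_G = 5+5 = 10
ES_H = 7; EF_H = 7+4 = 11
ES_I = 15; EF_I = 15+10 = 25
ES_J = max(EF_E=16, EF_F=14, EF_G=10, EF_H=11, EF_I=25) = 25; EF_J = 25+12 = 37
Expected project duration μ = 37 days. Critical path: C → I → J.

Variance along critical path = 13.444 + 4.000 + 11.111 = 28.556; σ = √28.556 = 5.344 days.
Z = (34 − 37) / 5.344 = -0.561
P(T ≤ 34) = Φ(-0.561) ≈ 0.287

0.287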